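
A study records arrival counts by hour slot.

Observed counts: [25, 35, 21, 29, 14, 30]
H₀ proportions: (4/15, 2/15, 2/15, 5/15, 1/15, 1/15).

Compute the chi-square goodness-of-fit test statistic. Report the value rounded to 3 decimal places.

test statistic = 65.492

n = 154; E_i = n·p_i = [41.07, 20.53, 20.53, 51.33, 10.27, 10.27]
χ² = (25−41.07)²/41.07 + (35−20.53)²/20.53 + (21−20.53)²/20.53 + (29−51.33)²/51.33 + (14−10.27)²/10.27 + (30−10.27)²/10.27 = 65.4919
df = 5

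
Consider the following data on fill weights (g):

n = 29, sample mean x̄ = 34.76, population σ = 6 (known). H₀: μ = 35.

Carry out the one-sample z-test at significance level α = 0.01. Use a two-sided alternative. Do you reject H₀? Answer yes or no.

reject H₀: no

SE = σ/√n = 6/√29 = 1.1142
z = (x̄−μ₀)/SE = (34.76−35)/1.1142 = -0.2154
p-value (two-sided) = 0.82945
At α=0.01: p ≥ α → fail to reject H₀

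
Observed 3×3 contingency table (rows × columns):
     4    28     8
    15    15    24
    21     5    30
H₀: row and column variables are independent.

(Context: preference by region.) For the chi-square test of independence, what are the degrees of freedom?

degrees of freedom = 4

df = (r−1)(c−1) = (3−1)·(3−1) = 4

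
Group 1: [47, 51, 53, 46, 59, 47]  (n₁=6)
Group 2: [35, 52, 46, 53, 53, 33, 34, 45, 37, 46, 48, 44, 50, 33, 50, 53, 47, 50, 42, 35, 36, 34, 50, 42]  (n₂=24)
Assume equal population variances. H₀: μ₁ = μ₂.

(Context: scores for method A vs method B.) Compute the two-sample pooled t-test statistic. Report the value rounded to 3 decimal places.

test statistic = 2.172

x̄₁=50.500, s₁=4.970, n₁=6
x̄₂=43.667, s₂=7.245, n₂=24
s_p² = [5·4.970² + 23·7.245²]/28 = 47.5298
SE = √(s_p²·(1/6+1/24)) = 3.1467
t = (50.500−43.667)/3.1467 = 2.1716
df = 28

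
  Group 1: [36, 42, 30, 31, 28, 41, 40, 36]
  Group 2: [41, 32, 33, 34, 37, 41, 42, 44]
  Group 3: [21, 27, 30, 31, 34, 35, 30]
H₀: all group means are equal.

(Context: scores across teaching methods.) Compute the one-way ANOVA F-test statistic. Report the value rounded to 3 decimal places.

test statistic = 5.549

Group means [35.50, 38.00, 29.71], grand mean 34.609
SSB = Σnᵢ(x̄ᵢ−x̄)² = 266.050; SSW = ΣΣ(x−x̄ᵢ)² = 479.429
MSB = 266.050/2 = 133.0248; MSW = 479.429/20 = 23.9714
F = MSB/MSW = 5.5493
df = (2, 20)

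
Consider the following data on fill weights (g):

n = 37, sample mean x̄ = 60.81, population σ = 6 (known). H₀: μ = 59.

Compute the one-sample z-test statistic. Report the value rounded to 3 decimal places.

test statistic = 1.835

SE = σ/√n = 6/√37 = 0.9864
z = (x̄−μ₀)/SE = (60.81−59)/0.9864 = 1.8350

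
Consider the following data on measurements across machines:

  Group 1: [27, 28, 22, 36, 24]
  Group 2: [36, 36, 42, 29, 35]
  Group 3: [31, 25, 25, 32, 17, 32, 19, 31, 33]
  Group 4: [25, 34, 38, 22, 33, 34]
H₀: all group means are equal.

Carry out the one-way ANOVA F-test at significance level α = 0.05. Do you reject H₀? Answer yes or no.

Group means [27.40, 35.60, 27.22, 31.00], grand mean 29.840
SSB = Σnᵢ(x̄ᵢ−x̄)² = 265.404; SSW = ΣΣ(x−x̄ᵢ)² = 677.956
MSB = 265.404/3 = 88.4681; MSW = 677.956/21 = 32.2836
F = MSB/MSW = 2.7403
df = (3, 21)
p-value (upper-tail) = 0.06893
At α=0.05: p ≥ α → fail to reject H₀

reject H₀: no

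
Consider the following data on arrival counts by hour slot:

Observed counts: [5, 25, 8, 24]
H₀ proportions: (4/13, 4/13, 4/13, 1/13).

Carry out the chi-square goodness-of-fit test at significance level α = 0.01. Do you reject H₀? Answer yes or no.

n = 62; E_i = n·p_i = [19.08, 19.08, 19.08, 4.77]
χ² = (5−19.08)²/19.08 + (25−19.08)²/19.08 + (8−19.08)²/19.08 + (24−4.77)²/4.77 = 96.2016
df = 3
p-value (upper-tail) = 0.00000
At α=0.01: p < α → reject H₀

reject H₀: yes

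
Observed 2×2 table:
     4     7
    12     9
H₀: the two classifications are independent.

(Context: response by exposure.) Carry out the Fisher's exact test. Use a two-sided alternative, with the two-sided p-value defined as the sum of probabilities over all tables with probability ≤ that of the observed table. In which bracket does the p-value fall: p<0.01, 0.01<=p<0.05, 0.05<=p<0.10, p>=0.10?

p-value bracket: p>=0.10

Margins: r₁=11, r₂=21, c₁=16, c₂=16, n=32
p_obs = C(11,4)·C(21,12)/C(32,16); sum pmf over tables with pmf ≤ p_obs
p-value (two-sided) = 0.45779
→ bracket: p>=0.10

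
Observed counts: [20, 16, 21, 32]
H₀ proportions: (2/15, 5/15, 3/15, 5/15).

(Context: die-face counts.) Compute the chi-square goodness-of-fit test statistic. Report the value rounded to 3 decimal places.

n = 89; E_i = n·p_i = [11.87, 29.67, 17.80, 29.67]
χ² = (20−11.87)²/11.87 + (16−29.67)²/29.67 + (21−17.80)²/17.80 + (32−29.67)²/29.67 = 12.6292
df = 3

test statistic = 12.629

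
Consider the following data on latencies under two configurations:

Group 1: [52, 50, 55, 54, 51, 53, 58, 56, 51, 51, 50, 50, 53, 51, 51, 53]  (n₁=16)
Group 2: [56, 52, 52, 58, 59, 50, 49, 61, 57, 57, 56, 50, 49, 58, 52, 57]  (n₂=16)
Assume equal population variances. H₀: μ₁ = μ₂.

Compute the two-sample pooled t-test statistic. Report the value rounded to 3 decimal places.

x̄₁=52.438, s₁=2.337, n₁=16
x̄₂=54.562, s₂=3.915, n₂=16
s_p² = [15·2.337² + 15·3.915²]/30 = 10.3958
SE = √(s_p²·(1/16+1/16)) = 1.1399
t = (52.438−54.562)/1.1399 = -1.8641
df = 30

test statistic = -1.864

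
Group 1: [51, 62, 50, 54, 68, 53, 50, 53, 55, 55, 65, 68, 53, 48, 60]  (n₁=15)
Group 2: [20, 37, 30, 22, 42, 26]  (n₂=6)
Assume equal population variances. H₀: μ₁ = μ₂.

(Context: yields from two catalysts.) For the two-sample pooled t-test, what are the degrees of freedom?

df = n₁ + n₂ − 2 = 15 + 6 − 2 = 19

degrees of freedom = 19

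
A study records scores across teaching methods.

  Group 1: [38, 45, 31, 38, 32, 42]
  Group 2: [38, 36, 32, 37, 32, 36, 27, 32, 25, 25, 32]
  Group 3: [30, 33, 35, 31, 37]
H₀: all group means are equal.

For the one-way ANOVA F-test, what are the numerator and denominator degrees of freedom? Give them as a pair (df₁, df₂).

k = 3 groups, N = 22 total
df = (k−1, N−k) = (3−1, 22−3) = (2, 19)

degrees of freedom = [2, 19]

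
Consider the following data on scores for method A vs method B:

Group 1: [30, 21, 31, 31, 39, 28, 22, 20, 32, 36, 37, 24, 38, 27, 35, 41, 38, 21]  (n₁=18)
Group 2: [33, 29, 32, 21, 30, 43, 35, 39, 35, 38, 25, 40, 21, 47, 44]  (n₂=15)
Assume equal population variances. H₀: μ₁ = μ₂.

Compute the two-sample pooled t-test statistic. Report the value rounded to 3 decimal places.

x̄₁=30.611, s₁=6.921, n₁=18
x̄₂=34.133, s₂=7.990, n₂=15
s_p² = [17·6.921² + 14·7.990²]/31 = 55.0971
SE = √(s_p²·(1/18+1/15)) = 2.5950
t = (30.611−34.133)/2.5950 = -1.3573
df = 31

test statistic = -1.357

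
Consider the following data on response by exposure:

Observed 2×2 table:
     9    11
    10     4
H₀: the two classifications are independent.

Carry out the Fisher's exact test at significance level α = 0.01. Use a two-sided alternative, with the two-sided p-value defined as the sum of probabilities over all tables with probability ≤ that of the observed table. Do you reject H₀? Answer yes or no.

reject H₀: no

Margins: r₁=20, r₂=14, c₁=19, c₂=15, n=34
p_obs = C(20,9)·C(14,10)/C(34,19); sum pmf over tables with pmf ≤ p_obs
p-value (two-sided) = 0.17057
At α=0.01: p ≥ α → fail to reject H₀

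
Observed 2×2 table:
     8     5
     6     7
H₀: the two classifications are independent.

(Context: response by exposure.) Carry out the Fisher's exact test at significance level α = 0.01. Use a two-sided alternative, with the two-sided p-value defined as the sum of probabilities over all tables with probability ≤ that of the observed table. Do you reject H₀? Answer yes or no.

reject H₀: no

Margins: r₁=13, r₂=13, c₁=14, c₂=12, n=26
p_obs = C(13,8)·C(13,6)/C(26,14); sum pmf over tables with pmf ≤ p_obs
p-value (two-sided) = 0.69510
At α=0.01: p ≥ α → fail to reject H₀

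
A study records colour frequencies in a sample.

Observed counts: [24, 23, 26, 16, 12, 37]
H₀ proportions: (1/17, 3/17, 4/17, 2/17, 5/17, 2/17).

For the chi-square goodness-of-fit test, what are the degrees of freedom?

df = k − 1 = 6 − 1 = 5

degrees of freedom = 5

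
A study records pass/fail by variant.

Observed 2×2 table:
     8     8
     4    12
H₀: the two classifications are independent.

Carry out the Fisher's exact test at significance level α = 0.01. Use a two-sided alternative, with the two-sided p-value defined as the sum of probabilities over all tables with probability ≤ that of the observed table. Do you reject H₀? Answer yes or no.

reject H₀: no

Margins: r₁=16, r₂=16, c₁=12, c₂=20, n=32
p_obs = C(16,8)·C(16,4)/C(32,12); sum pmf over tables with pmf ≤ p_obs
p-value (two-sided) = 0.27337
At α=0.01: p ≥ α → fail to reject H₀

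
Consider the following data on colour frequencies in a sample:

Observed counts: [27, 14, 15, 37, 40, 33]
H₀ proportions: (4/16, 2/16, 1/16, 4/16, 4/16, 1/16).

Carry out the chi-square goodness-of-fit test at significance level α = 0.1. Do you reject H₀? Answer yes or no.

n = 166; E_i = n·p_i = [41.50, 20.75, 10.38, 41.50, 41.50, 10.38]
χ² = (27−41.50)²/41.50 + (14−20.75)²/20.75 + (15−10.38)²/10.38 + (37−41.50)²/41.50 + (40−41.50)²/41.50 + (33−10.38)²/10.38 = 59.2048
df = 5
p-value (upper-tail) = 0.00000
At α=0.1: p < α → reject H₀

reject H₀: yes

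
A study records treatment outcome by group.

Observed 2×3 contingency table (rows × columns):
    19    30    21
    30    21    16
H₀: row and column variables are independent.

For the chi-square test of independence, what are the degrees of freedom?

df = (r−1)(c−1) = (2−1)·(3−1) = 2

degrees of freedom = 2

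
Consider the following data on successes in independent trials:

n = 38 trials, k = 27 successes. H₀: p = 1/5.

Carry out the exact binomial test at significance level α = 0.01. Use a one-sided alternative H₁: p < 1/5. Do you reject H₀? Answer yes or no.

reject H₀: no

Exact binomial: n=38, k=27, p₀=1/5=0.2000
P(X≤27) from Σ C(n,i)·p₀^i·(1−p₀)^(n−i)
p-value (one-sided, H₁ less) = 1.00000
At α=0.01: p ≥ α → fail to reject H₀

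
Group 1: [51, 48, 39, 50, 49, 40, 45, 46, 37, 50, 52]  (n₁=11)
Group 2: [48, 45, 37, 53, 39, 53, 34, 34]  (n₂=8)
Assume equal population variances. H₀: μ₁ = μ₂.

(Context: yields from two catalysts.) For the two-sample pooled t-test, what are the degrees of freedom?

degrees of freedom = 17

df = n₁ + n₂ − 2 = 11 + 8 − 2 = 17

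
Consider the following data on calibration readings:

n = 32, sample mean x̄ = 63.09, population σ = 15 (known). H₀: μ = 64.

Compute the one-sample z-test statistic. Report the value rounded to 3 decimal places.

SE = σ/√n = 15/√32 = 2.6517
z = (x̄−μ₀)/SE = (63.09−64)/2.6517 = -0.3432

test statistic = -0.343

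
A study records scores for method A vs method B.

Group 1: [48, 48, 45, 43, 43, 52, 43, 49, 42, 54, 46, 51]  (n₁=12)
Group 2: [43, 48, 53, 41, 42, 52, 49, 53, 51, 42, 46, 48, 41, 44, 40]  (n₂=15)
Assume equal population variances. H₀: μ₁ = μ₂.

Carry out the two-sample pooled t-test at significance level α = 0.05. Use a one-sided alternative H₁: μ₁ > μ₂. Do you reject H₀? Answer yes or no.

reject H₀: no

x̄₁=47.000, s₁=3.977, n₁=12
x̄₂=46.200, s₂=4.678, n₂=15
s_p² = [11·3.977² + 14·4.678²]/25 = 19.2160
SE = √(s_p²·(1/12+1/15)) = 1.6978
t = (47.000−46.200)/1.6978 = 0.4712
df = 25
p-value (one-sided, H₁ greater) = 0.32079
At α=0.05: p ≥ α → fail to reject H₀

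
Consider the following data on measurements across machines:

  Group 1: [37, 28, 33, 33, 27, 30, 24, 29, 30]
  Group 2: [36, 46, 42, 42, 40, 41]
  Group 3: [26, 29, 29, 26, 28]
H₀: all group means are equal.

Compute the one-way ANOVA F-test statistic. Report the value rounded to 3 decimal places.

Group means [30.11, 41.17, 27.60], grand mean 32.800
SSB = Σnᵢ(x̄ᵢ−x̄)² = 620.278; SSW = ΣΣ(x−x̄ᵢ)² = 178.922
MSB = 620.278/2 = 310.1389; MSW = 178.922/17 = 10.5248
F = MSB/MSW = 29.4673
df = (2, 17)

test statistic = 29.467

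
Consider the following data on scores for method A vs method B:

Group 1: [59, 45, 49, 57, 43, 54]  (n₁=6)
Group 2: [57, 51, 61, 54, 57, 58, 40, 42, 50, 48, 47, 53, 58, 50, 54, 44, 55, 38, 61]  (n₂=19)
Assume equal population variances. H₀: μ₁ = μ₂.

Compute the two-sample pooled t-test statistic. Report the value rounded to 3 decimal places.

x̄₁=51.167, s₁=6.524, n₁=6
x̄₂=51.474, s₂=6.875, n₂=19
s_p² = [5·6.524² + 18·6.875²]/23 = 46.2422
SE = √(s_p²·(1/6+1/19)) = 3.1845
t = (51.167−51.474)/3.1845 = -0.0964
df = 23

test statistic = -0.096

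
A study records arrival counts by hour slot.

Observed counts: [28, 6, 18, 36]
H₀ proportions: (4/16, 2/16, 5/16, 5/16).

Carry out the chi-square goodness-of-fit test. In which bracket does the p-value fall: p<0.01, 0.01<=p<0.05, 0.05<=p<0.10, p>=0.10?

p-value bracket: 0.01<=p<0.05

n = 88; E_i = n·p_i = [22.00, 11.00, 27.50, 27.50]
χ² = (28−22.00)²/22.00 + (6−11.00)²/11.00 + (18−27.50)²/27.50 + (36−27.50)²/27.50 = 9.8182
df = 3
p-value (upper-tail) = 0.02018
→ bracket: 0.01<=p<0.05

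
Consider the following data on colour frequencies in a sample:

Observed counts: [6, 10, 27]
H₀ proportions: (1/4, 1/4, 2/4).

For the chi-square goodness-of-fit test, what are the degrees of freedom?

df = k − 1 = 3 − 1 = 2

degrees of freedom = 2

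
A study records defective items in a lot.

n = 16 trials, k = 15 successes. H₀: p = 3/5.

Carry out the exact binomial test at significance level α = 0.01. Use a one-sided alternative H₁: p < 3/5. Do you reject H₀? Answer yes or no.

reject H₀: no

Exact binomial: n=16, k=15, p₀=3/5=0.6000
P(X≤15) from Σ C(n,i)·p₀^i·(1−p₀)^(n−i)
p-value (one-sided, H₁ less) = 0.99972
At α=0.01: p ≥ α → fail to reject H₀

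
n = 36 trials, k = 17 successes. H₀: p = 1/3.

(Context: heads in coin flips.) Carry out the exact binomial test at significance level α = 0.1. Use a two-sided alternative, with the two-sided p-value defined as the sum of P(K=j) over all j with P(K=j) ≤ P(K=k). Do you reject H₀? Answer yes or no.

Exact binomial: n=36, k=17, p₀=1/3=0.3333
P(X=j) = C(n,j)·p₀^j·(1−p₀)^(n−j); p = Σ P(X=j) over j with P(X=j) ≤ P(X=17)
p-value (two-sided) = 0.10974
At α=0.1: p ≥ α → fail to reject H₀

reject H₀: no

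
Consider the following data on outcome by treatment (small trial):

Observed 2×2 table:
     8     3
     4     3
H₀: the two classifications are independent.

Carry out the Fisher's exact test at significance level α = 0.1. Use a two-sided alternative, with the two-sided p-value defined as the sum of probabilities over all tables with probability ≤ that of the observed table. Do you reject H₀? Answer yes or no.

reject H₀: no

Margins: r₁=11, r₂=7, c₁=12, c₂=6, n=18
p_obs = C(11,8)·C(7,4)/C(18,12); sum pmf over tables with pmf ≤ p_obs
p-value (two-sided) = 0.62670
At α=0.1: p ≥ α → fail to reject H₀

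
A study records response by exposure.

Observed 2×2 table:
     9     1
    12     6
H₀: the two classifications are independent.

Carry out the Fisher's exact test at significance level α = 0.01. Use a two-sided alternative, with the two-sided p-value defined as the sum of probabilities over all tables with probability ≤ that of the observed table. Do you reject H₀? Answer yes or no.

Margins: r₁=10, r₂=18, c₁=21, c₂=7, n=28
p_obs = C(10,9)·C(18,12)/C(28,21); sum pmf over tables with pmf ≤ p_obs
p-value (two-sided) = 0.36424
At α=0.01: p ≥ α → fail to reject H₀

reject H₀: no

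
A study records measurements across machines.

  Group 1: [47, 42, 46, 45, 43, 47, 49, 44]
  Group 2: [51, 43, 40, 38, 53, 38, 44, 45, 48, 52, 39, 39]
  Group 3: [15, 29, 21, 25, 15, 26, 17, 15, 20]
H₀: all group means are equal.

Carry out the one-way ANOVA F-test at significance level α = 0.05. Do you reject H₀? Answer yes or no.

reject H₀: yes

Group means [45.38, 44.17, 20.33], grand mean 37.103
SSB = Σnᵢ(x̄ᵢ−x̄)² = 3677.148; SSW = ΣΣ(x−x̄ᵢ)² = 613.542
MSB = 3677.148/2 = 1838.5740; MSW = 613.542/26 = 23.5978
F = MSB/MSW = 77.9131
df = (2, 26)
p-value (upper-tail) = 0.00000
At α=0.05: p < α → reject H₀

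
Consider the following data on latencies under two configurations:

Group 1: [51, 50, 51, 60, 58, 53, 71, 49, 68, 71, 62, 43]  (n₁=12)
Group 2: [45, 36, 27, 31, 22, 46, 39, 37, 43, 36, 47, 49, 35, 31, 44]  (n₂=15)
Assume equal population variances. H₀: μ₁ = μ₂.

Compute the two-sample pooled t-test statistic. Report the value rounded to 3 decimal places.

test statistic = 5.875

x̄₁=57.250, s₁=9.265, n₁=12
x̄₂=37.867, s₂=7.882, n₂=15
s_p² = [11·9.265² + 14·7.882²]/25 = 72.5593
SE = √(s_p²·(1/12+1/15)) = 3.2991
t = (57.250−37.867)/3.2991 = 5.8754
df = 25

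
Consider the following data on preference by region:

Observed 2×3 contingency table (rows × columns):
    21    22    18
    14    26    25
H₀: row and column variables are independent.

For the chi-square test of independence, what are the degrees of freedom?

degrees of freedom = 2

df = (r−1)(c−1) = (2−1)·(3−1) = 2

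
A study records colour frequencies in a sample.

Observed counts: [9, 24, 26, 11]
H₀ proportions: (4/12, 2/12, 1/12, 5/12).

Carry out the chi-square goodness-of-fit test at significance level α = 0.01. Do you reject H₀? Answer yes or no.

n = 70; E_i = n·p_i = [23.33, 11.67, 5.83, 29.17]
χ² = (9−23.33)²/23.33 + (24−11.67)²/11.67 + (26−5.83)²/5.83 + (11−29.17)²/29.17 = 102.8771
df = 3
p-value (upper-tail) = 0.00000
At α=0.01: p < α → reject H₀

reject H₀: yes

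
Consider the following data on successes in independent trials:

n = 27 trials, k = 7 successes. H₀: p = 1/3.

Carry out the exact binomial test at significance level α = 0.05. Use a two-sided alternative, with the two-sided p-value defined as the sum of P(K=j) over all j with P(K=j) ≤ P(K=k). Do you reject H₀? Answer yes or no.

Exact binomial: n=27, k=7, p₀=1/3=0.3333
P(X=j) = C(n,j)·p₀^j·(1−p₀)^(n−j); p = Σ P(X=j) over j with P(X=j) ≤ P(X=7)
p-value (two-sided) = 0.54124
At α=0.05: p ≥ α → fail to reject H₀

reject H₀: no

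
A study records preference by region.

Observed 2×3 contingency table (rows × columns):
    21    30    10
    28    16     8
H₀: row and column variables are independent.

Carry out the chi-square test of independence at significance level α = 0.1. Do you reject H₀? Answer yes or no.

reject H₀: yes

Row totals [61, 52], col totals [49, 46, 18], n=113
χ² = (21−26.45)²/26.45 + (30−24.83)²/24.83 + (10−9.72)²/9.72 + (28−22.55)²/22.55 + (16−21.17)²/21.17 + (8−8.28)²/8.28 = 4.7967
df = 2
p-value (upper-tail) = 0.09087
At α=0.1: p < α → reject H₀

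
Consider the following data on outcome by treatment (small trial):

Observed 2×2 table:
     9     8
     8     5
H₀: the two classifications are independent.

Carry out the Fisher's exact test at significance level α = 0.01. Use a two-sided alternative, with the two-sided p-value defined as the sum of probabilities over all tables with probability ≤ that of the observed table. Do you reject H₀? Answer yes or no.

Margins: r₁=17, r₂=13, c₁=17, c₂=13, n=30
p_obs = C(17,9)·C(13,8)/C(30,17); sum pmf over tables with pmf ≤ p_obs
p-value (two-sided) = 0.72134
At α=0.01: p ≥ α → fail to reject H₀

reject H₀: no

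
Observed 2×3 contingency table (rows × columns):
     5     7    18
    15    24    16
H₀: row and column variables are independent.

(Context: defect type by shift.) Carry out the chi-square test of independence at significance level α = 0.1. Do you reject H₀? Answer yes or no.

reject H₀: yes

Row totals [30, 55], col totals [20, 31, 34], n=85
χ² = (5−7.06)²/7.06 + (7−10.94)²/10.94 + (18−12.00)²/12.00 + (15−12.94)²/12.94 + (24−20.06)²/20.06 + (16−22.00)²/22.00 = 7.7584
df = 2
p-value (upper-tail) = 0.02067
At α=0.1: p < α → reject H₀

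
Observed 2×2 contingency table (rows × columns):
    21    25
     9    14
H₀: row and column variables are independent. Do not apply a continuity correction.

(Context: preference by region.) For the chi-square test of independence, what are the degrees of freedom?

degrees of freedom = 1

df = (r−1)(c−1) = (2−1)·(2−1) = 1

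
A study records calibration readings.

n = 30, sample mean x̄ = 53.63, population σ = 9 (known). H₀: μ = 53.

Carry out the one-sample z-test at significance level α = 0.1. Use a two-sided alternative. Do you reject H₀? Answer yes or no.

reject H₀: no

SE = σ/√n = 9/√30 = 1.6432
z = (x̄−μ₀)/SE = (53.63−53)/1.6432 = 0.3834
p-value (two-sided) = 0.70142
At α=0.1: p ≥ α → fail to reject H₀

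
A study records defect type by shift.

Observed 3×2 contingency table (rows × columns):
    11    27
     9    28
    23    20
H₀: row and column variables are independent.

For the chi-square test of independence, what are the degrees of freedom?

degrees of freedom = 2

df = (r−1)(c−1) = (3−1)·(2−1) = 2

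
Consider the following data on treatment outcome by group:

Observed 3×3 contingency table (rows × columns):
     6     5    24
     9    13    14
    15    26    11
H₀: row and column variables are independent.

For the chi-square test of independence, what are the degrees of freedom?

df = (r−1)(c−1) = (3−1)·(3−1) = 4

degrees of freedom = 4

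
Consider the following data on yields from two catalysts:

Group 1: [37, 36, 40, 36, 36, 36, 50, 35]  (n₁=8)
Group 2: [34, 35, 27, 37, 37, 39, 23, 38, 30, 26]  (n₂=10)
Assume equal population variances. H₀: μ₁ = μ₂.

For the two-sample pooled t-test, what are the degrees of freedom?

df = n₁ + n₂ − 2 = 8 + 10 − 2 = 16

degrees of freedom = 16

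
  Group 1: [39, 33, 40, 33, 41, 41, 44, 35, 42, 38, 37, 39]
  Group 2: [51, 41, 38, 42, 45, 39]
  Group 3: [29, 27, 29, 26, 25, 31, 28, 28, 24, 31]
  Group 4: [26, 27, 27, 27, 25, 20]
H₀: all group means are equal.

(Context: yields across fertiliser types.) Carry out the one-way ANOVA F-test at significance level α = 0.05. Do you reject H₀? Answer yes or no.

Group means [38.50, 42.67, 27.80, 25.33], grand mean 33.765
SSB = Σnᵢ(x̄ᵢ−x̄)² = 1526.851; SSW = ΣΣ(x−x̄ᵢ)² = 333.267
MSB = 1526.851/3 = 508.9503; MSW = 333.267/30 = 11.1089
F = MSB/MSW = 45.8147
df = (3, 30)
p-value (upper-tail) = 0.00000
At α=0.05: p < α → reject H₀

reject H₀: yes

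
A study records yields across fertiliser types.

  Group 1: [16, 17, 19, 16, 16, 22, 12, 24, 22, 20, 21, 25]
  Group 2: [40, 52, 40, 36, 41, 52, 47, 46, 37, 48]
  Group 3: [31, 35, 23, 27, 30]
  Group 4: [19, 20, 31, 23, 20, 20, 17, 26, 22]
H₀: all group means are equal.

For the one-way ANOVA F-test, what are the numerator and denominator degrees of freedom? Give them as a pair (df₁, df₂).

k = 4 groups, N = 36 total
df = (k−1, N−k) = (4−1, 36−4) = (3, 32)

degrees of freedom = [3, 32]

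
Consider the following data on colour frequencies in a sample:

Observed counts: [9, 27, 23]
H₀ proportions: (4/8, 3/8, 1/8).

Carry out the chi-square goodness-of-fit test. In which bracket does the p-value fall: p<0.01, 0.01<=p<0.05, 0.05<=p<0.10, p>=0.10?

p-value bracket: p<0.01

n = 59; E_i = n·p_i = [29.50, 22.12, 7.38]
χ² = (9−29.50)²/29.50 + (27−22.12)²/22.12 + (23−7.38)²/7.38 = 48.4237
df = 2
p-value (upper-tail) = 0.00000
→ bracket: p<0.01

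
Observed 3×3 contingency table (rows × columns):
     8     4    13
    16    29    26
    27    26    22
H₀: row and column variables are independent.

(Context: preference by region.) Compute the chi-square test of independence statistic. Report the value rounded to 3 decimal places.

Row totals [25, 71, 75], col totals [51, 59, 61], n=171
χ² = (8−7.46)²/7.46 + (4−8.63)²/8.63 + (13−8.92)²/8.92 + (16−21.18)²/21.18 + (29−24.50)²/24.50 + (26−25.33)²/25.33 + (27−22.37)²/22.37 + (26−25.88)²/25.88 + (22−26.75)²/26.75 = 8.3036
df = 4

test statistic = 8.304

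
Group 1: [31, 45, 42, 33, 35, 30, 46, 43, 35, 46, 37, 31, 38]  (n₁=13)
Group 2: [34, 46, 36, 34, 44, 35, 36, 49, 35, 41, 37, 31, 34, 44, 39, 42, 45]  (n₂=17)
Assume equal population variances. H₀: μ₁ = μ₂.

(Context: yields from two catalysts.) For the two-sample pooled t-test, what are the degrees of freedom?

degrees of freedom = 28

df = n₁ + n₂ − 2 = 13 + 17 − 2 = 28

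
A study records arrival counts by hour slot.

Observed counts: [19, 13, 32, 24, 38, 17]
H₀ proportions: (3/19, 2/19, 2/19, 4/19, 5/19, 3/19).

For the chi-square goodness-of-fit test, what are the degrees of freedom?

degrees of freedom = 5

df = k − 1 = 6 − 1 = 5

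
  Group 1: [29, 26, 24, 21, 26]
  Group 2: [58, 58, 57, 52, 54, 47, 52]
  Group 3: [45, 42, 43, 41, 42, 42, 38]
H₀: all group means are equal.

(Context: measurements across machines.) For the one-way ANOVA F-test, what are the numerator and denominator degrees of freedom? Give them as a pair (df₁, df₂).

k = 3 groups, N = 19 total
df = (k−1, N−k) = (3−1, 19−3) = (2, 16)

degrees of freedom = [2, 16]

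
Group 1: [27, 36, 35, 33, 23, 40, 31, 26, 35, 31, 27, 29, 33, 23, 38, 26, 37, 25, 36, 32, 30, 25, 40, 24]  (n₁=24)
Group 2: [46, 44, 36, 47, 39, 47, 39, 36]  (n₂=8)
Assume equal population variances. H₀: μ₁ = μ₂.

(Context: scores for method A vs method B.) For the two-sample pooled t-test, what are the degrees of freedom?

degrees of freedom = 30

df = n₁ + n₂ − 2 = 24 + 8 − 2 = 30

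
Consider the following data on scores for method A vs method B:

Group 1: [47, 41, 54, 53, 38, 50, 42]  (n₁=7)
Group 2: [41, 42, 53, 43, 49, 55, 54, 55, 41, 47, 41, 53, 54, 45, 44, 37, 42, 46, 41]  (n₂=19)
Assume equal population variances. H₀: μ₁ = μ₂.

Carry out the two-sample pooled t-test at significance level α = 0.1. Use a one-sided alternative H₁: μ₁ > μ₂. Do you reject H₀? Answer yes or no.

reject H₀: no

x̄₁=46.429, s₁=6.241, n₁=7
x̄₂=46.474, s₂=5.872, n₂=19
s_p² = [6·6.241² + 18·5.872²]/24 = 35.6021
SE = √(s_p²·(1/7+1/19)) = 2.6381
t = (46.429−46.474)/2.6381 = -0.0171
df = 24
p-value (one-sided, H₁ greater) = 0.50675
At α=0.1: p ≥ α → fail to reject H₀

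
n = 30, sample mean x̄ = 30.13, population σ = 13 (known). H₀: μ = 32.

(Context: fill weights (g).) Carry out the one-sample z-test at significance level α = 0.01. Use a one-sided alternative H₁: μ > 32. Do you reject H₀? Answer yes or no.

reject H₀: no

SE = σ/√n = 13/√30 = 2.3735
z = (x̄−μ₀)/SE = (30.13−32)/2.3735 = -0.7879
p-value (one-sided, H₁ greater) = 0.78462
At α=0.01: p ≥ α → fail to reject H₀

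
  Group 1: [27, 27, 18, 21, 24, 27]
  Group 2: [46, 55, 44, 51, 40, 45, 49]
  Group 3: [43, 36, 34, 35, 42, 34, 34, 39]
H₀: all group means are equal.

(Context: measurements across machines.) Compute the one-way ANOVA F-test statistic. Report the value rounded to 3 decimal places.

Group means [24.00, 47.14, 37.12], grand mean 36.714
SSB = Σnᵢ(x̄ᵢ−x̄)² = 1732.554; SSW = ΣΣ(x−x̄ᵢ)² = 315.732
MSB = 1732.554/2 = 866.2768; MSW = 315.732/18 = 17.5407
F = MSB/MSW = 49.3867
df = (2, 18)

test statistic = 49.387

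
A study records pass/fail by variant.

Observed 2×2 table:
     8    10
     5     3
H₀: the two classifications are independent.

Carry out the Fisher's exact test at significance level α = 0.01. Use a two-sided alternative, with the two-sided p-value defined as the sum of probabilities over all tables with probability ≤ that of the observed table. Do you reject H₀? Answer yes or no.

reject H₀: no

Margins: r₁=18, r₂=8, c₁=13, c₂=13, n=26
p_obs = C(18,8)·C(8,5)/C(26,13); sum pmf over tables with pmf ≤ p_obs
p-value (two-sided) = 0.67277
At α=0.01: p ≥ α → fail to reject H₀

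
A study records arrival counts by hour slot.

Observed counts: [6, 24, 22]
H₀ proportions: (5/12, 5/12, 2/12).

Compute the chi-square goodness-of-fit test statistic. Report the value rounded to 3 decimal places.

n = 52; E_i = n·p_i = [21.67, 21.67, 8.67]
χ² = (6−21.67)²/21.67 + (24−21.67)²/21.67 + (22−8.67)²/8.67 = 32.0923
df = 2

test statistic = 32.092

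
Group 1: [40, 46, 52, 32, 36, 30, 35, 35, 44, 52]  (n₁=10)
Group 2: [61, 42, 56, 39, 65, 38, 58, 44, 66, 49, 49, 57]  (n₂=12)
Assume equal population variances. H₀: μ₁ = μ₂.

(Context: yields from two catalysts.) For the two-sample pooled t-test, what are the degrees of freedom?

df = n₁ + n₂ − 2 = 10 + 12 − 2 = 20

degrees of freedom = 20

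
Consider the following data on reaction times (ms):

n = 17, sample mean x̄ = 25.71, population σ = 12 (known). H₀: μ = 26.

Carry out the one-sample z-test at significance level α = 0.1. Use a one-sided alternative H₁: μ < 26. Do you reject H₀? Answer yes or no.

SE = σ/√n = 12/√17 = 2.9104
z = (x̄−μ₀)/SE = (25.71−26)/2.9104 = -0.0996
p-value (one-sided, H₁ less) = 0.46031
At α=0.1: p ≥ α → fail to reject H₀

reject H₀: no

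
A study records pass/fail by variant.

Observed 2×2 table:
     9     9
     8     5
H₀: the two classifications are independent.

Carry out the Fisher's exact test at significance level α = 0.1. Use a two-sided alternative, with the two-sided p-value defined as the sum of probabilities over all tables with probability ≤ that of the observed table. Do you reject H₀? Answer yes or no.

reject H₀: no

Margins: r₁=18, r₂=13, c₁=17, c₂=14, n=31
p_obs = C(18,9)·C(13,8)/C(31,17); sum pmf over tables with pmf ≤ p_obs
p-value (two-sided) = 0.71684
At α=0.1: p ≥ α → fail to reject H₀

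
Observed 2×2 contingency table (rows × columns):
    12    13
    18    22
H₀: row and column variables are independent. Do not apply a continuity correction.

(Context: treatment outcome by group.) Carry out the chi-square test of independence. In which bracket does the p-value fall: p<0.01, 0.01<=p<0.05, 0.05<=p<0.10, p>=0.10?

Row totals [25, 40], col totals [30, 35], n=65
χ² = (12−11.54)²/11.54 + (13−13.46)²/13.46 + (18−18.46)²/18.46 + (22−21.54)²/21.54 = 0.0557
df = 1
p-value (upper-tail) = 0.81340
→ bracket: p>=0.10

p-value bracket: p>=0.10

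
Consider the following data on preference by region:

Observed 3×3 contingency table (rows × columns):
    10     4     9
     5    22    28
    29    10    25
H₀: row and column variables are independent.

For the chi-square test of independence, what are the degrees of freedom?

degrees of freedom = 4

df = (r−1)(c−1) = (3−1)·(3−1) = 4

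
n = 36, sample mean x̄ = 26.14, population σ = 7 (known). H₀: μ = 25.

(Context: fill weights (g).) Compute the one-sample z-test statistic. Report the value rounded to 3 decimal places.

test statistic = 0.977

SE = σ/√n = 7/√36 = 1.1667
z = (x̄−μ₀)/SE = (26.14−25)/1.1667 = 0.9771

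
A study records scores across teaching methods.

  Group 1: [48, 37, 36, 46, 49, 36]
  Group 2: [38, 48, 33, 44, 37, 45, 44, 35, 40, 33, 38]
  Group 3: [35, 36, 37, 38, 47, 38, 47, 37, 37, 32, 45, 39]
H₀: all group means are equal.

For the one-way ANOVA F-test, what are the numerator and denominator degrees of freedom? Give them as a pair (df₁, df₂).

k = 3 groups, N = 29 total
df = (k−1, N−k) = (3−1, 29−3) = (2, 26)

degrees of freedom = [2, 26]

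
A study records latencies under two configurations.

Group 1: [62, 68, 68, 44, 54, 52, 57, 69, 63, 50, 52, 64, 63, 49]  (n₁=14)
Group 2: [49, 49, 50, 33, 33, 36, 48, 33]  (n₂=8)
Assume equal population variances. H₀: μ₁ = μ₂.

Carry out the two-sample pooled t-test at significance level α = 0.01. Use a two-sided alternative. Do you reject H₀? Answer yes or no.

reject H₀: yes

x̄₁=58.214, s₁=8.097, n₁=14
x̄₂=41.375, s₂=8.228, n₂=8
s_p² = [13·8.097² + 7·8.228²]/20 = 66.3116
SE = √(s_p²·(1/14+1/8)) = 3.6091
t = (58.214−41.375)/3.6091 = 4.6658
df = 20
p-value (two-sided) = 0.00015
At α=0.01: p < α → reject H₀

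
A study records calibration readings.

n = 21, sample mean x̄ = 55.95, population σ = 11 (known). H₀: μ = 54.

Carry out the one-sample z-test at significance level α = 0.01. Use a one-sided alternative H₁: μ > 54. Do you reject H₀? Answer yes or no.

SE = σ/√n = 11/√21 = 2.4004
z = (x̄−μ₀)/SE = (55.95−54)/2.4004 = 0.8124
p-value (one-sided, H₁ greater) = 0.20829
At α=0.01: p ≥ α → fail to reject H₀

reject H₀: no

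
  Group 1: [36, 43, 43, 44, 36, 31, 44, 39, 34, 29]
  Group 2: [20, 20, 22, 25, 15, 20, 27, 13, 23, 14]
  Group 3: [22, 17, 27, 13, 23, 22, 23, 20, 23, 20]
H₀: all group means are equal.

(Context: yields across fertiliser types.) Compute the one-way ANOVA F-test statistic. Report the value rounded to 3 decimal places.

Group means [37.90, 19.90, 21.00], grand mean 26.267
SSB = Σnᵢ(x̄ᵢ−x̄)² = 2036.067; SSW = ΣΣ(x−x̄ᵢ)² = 605.800
MSB = 2036.067/2 = 1018.0333; MSW = 605.800/27 = 22.4370
F = MSB/MSW = 45.3729
df = (2, 27)

test statistic = 45.373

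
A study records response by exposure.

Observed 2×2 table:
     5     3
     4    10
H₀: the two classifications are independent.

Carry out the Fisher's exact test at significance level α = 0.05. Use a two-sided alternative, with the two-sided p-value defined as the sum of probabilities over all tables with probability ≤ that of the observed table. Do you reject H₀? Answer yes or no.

Margins: r₁=8, r₂=14, c₁=9, c₂=13, n=22
p_obs = C(8,5)·C(14,4)/C(22,9); sum pmf over tables with pmf ≤ p_obs
p-value (two-sided) = 0.18700
At α=0.05: p ≥ α → fail to reject H₀

reject H₀: no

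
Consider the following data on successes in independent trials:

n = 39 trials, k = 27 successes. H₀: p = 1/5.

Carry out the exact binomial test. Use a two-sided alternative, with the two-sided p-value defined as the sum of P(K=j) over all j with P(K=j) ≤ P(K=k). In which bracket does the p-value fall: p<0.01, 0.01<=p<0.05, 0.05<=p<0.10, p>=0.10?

Exact binomial: n=39, k=27, p₀=1/5=0.2000
P(X=j) = C(n,j)·p₀^j·(1−p₀)^(n−j); p = Σ P(X=j) over j with P(X=j) ≤ P(X=27)
p-value (two-sided) = 0.00000
→ bracket: p<0.01

p-value bracket: p<0.01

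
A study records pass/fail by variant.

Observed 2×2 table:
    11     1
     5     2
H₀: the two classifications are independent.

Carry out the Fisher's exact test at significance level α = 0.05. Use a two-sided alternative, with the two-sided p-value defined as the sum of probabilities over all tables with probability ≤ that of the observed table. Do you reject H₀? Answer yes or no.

reject H₀: no

Margins: r₁=12, r₂=7, c₁=16, c₂=3, n=19
p_obs = C(12,11)·C(7,5)/C(19,16); sum pmf over tables with pmf ≤ p_obs
p-value (two-sided) = 0.52322
At α=0.05: p ≥ α → fail to reject H₀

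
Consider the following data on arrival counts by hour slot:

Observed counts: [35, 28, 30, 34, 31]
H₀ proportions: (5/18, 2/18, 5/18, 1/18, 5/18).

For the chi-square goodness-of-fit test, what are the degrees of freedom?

degrees of freedom = 4

df = k − 1 = 5 − 1 = 4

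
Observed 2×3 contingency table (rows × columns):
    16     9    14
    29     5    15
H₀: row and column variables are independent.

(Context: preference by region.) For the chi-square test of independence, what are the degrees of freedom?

degrees of freedom = 2

df = (r−1)(c−1) = (2−1)·(3−1) = 2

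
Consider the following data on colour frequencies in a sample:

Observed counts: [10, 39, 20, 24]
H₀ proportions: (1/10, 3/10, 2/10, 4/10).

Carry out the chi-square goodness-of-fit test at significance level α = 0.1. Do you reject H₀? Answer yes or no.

reject H₀: yes

n = 93; E_i = n·p_i = [9.30, 27.90, 18.60, 37.20]
χ² = (10−9.30)²/9.30 + (39−27.90)²/27.90 + (20−18.60)²/18.60 + (24−37.20)²/37.20 = 9.2581
df = 3
p-value (upper-tail) = 0.02605
At α=0.1: p < α → reject H₀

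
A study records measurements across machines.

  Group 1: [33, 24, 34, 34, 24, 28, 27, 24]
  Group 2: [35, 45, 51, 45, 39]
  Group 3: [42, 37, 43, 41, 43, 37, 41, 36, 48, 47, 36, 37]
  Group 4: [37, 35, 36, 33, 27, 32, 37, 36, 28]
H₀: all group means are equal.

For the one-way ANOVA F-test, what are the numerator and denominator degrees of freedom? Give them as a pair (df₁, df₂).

k = 4 groups, N = 34 total
df = (k−1, N−k) = (4−1, 34−4) = (3, 30)

degrees of freedom = [3, 30]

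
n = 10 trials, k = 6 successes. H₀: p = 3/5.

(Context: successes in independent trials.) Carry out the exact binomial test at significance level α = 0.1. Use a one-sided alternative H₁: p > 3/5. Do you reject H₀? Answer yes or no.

Exact binomial: n=10, k=6, p₀=3/5=0.6000
P(X≥6) from Σ C(n,i)·p₀^i·(1−p₀)^(n−i)
p-value (one-sided, H₁ greater) = 0.63310
At α=0.1: p ≥ α → fail to reject H₀

reject H₀: no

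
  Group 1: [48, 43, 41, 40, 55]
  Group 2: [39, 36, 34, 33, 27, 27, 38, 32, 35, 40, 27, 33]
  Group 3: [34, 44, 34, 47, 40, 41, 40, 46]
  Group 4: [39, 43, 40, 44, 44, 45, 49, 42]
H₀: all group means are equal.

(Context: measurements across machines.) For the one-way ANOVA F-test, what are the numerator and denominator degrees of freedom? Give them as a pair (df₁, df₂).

degrees of freedom = [3, 29]

k = 4 groups, N = 33 total
df = (k−1, N−k) = (4−1, 33−4) = (3, 29)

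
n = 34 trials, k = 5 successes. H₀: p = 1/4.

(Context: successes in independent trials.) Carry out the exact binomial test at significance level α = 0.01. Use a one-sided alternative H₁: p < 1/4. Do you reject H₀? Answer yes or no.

Exact binomial: n=34, k=5, p₀=1/4=0.2500
P(X≤5) from Σ C(n,i)·p₀^i·(1−p₀)^(n−i)
p-value (one-sided, H₁ less) = 0.11380
At α=0.01: p ≥ α → fail to reject H₀

reject H₀: no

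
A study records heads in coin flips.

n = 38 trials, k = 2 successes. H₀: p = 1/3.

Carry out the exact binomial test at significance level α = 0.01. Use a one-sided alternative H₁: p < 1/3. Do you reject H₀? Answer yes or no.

reject H₀: yes

Exact binomial: n=38, k=2, p₀=1/3=0.3333
P(X≤2) from Σ C(n,i)·p₀^i·(1−p₀)^(n−i)
p-value (one-sided, H₁ less) = 0.00004
At α=0.01: p < α → reject H₀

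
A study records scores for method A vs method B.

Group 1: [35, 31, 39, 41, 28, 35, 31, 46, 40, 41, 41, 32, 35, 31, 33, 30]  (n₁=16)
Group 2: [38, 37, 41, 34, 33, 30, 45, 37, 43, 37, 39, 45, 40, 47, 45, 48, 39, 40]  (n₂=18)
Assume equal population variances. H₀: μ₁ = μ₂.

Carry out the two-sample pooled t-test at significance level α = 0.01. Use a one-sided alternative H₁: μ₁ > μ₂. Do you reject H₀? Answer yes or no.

x̄₁=35.562, s₁=5.164, n₁=16
x̄₂=39.889, s₂=4.945, n₂=18
s_p² = [15·5.164² + 17·4.945²]/32 = 25.4911
SE = √(s_p²·(1/16+1/18)) = 1.7348
t = (35.562−39.889)/1.7348 = -2.4940
df = 32
p-value (one-sided, H₁ greater) = 0.99100
At α=0.01: p ≥ α → fail to reject H₀

reject H₀: no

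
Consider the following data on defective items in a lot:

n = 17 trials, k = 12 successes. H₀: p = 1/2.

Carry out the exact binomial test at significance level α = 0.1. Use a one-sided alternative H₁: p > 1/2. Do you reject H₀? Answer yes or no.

reject H₀: yes

Exact binomial: n=17, k=12, p₀=1/2=0.5000
P(X≥12) from Σ C(n,i)·p₀^i·(1−p₀)^(n−i)
p-value (one-sided, H₁ greater) = 0.07173
At α=0.1: p < α → reject H₀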